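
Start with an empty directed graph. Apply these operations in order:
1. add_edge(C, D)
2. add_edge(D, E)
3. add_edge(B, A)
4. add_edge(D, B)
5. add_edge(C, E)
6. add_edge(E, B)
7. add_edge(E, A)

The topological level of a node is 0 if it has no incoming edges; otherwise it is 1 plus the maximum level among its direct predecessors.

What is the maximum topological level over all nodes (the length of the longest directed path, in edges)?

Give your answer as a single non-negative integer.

Op 1: add_edge(C, D). Edges now: 1
Op 2: add_edge(D, E). Edges now: 2
Op 3: add_edge(B, A). Edges now: 3
Op 4: add_edge(D, B). Edges now: 4
Op 5: add_edge(C, E). Edges now: 5
Op 6: add_edge(E, B). Edges now: 6
Op 7: add_edge(E, A). Edges now: 7
Compute levels (Kahn BFS):
  sources (in-degree 0): C
  process C: level=0
    C->D: in-degree(D)=0, level(D)=1, enqueue
    C->E: in-degree(E)=1, level(E)>=1
  process D: level=1
    D->B: in-degree(B)=1, level(B)>=2
    D->E: in-degree(E)=0, level(E)=2, enqueue
  process E: level=2
    E->A: in-degree(A)=1, level(A)>=3
    E->B: in-degree(B)=0, level(B)=3, enqueue
  process B: level=3
    B->A: in-degree(A)=0, level(A)=4, enqueue
  process A: level=4
All levels: A:4, B:3, C:0, D:1, E:2
max level = 4

Answer: 4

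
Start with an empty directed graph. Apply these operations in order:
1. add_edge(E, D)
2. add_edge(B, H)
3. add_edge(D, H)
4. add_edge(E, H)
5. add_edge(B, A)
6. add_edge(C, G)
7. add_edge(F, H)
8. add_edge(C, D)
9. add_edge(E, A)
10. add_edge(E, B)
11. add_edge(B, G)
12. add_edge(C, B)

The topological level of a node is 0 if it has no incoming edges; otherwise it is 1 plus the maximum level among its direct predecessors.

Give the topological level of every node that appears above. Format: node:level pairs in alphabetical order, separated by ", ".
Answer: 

Op 1: add_edge(E, D). Edges now: 1
Op 2: add_edge(B, H). Edges now: 2
Op 3: add_edge(D, H). Edges now: 3
Op 4: add_edge(E, H). Edges now: 4
Op 5: add_edge(B, A). Edges now: 5
Op 6: add_edge(C, G). Edges now: 6
Op 7: add_edge(F, H). Edges now: 7
Op 8: add_edge(C, D). Edges now: 8
Op 9: add_edge(E, A). Edges now: 9
Op 10: add_edge(E, B). Edges now: 10
Op 11: add_edge(B, G). Edges now: 11
Op 12: add_edge(C, B). Edges now: 12
Compute levels (Kahn BFS):
  sources (in-degree 0): C, E, F
  process C: level=0
    C->B: in-degree(B)=1, level(B)>=1
    C->D: in-degree(D)=1, level(D)>=1
    C->G: in-degree(G)=1, level(G)>=1
  process E: level=0
    E->A: in-degree(A)=1, level(A)>=1
    E->B: in-degree(B)=0, level(B)=1, enqueue
    E->D: in-degree(D)=0, level(D)=1, enqueue
    E->H: in-degree(H)=3, level(H)>=1
  process F: level=0
    F->H: in-degree(H)=2, level(H)>=1
  process B: level=1
    B->A: in-degree(A)=0, level(A)=2, enqueue
    B->G: in-degree(G)=0, level(G)=2, enqueue
    B->H: in-degree(H)=1, level(H)>=2
  process D: level=1
    D->H: in-degree(H)=0, level(H)=2, enqueue
  process A: level=2
  process G: level=2
  process H: level=2
All levels: A:2, B:1, C:0, D:1, E:0, F:0, G:2, H:2

Answer: A:2, B:1, C:0, D:1, E:0, F:0, G:2, H:2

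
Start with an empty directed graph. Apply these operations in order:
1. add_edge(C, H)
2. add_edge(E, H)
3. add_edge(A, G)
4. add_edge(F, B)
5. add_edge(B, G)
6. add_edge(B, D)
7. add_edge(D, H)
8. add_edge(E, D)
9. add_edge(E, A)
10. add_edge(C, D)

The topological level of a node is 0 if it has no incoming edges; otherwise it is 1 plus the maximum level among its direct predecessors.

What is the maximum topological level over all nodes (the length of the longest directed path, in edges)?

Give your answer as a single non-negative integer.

Answer: 3

Derivation:
Op 1: add_edge(C, H). Edges now: 1
Op 2: add_edge(E, H). Edges now: 2
Op 3: add_edge(A, G). Edges now: 3
Op 4: add_edge(F, B). Edges now: 4
Op 5: add_edge(B, G). Edges now: 5
Op 6: add_edge(B, D). Edges now: 6
Op 7: add_edge(D, H). Edges now: 7
Op 8: add_edge(E, D). Edges now: 8
Op 9: add_edge(E, A). Edges now: 9
Op 10: add_edge(C, D). Edges now: 10
Compute levels (Kahn BFS):
  sources (in-degree 0): C, E, F
  process C: level=0
    C->D: in-degree(D)=2, level(D)>=1
    C->H: in-degree(H)=2, level(H)>=1
  process E: level=0
    E->A: in-degree(A)=0, level(A)=1, enqueue
    E->D: in-degree(D)=1, level(D)>=1
    E->H: in-degree(H)=1, level(H)>=1
  process F: level=0
    F->B: in-degree(B)=0, level(B)=1, enqueue
  process A: level=1
    A->G: in-degree(G)=1, level(G)>=2
  process B: level=1
    B->D: in-degree(D)=0, level(D)=2, enqueue
    B->G: in-degree(G)=0, level(G)=2, enqueue
  process D: level=2
    D->H: in-degree(H)=0, level(H)=3, enqueue
  process G: level=2
  process H: level=3
All levels: A:1, B:1, C:0, D:2, E:0, F:0, G:2, H:3
max level = 3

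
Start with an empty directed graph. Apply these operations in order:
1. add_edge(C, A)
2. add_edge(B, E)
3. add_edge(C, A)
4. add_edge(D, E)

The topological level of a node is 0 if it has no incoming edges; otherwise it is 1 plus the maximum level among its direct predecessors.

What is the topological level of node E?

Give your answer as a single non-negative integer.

Answer: 1

Derivation:
Op 1: add_edge(C, A). Edges now: 1
Op 2: add_edge(B, E). Edges now: 2
Op 3: add_edge(C, A) (duplicate, no change). Edges now: 2
Op 4: add_edge(D, E). Edges now: 3
Compute levels (Kahn BFS):
  sources (in-degree 0): B, C, D
  process B: level=0
    B->E: in-degree(E)=1, level(E)>=1
  process C: level=0
    C->A: in-degree(A)=0, level(A)=1, enqueue
  process D: level=0
    D->E: in-degree(E)=0, level(E)=1, enqueue
  process A: level=1
  process E: level=1
All levels: A:1, B:0, C:0, D:0, E:1
level(E) = 1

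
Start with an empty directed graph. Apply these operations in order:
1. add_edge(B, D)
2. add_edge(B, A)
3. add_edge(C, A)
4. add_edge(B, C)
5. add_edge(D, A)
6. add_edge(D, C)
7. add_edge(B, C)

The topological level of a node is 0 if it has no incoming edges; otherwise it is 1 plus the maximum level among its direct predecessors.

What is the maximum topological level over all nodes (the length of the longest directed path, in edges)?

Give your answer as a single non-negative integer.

Answer: 3

Derivation:
Op 1: add_edge(B, D). Edges now: 1
Op 2: add_edge(B, A). Edges now: 2
Op 3: add_edge(C, A). Edges now: 3
Op 4: add_edge(B, C). Edges now: 4
Op 5: add_edge(D, A). Edges now: 5
Op 6: add_edge(D, C). Edges now: 6
Op 7: add_edge(B, C) (duplicate, no change). Edges now: 6
Compute levels (Kahn BFS):
  sources (in-degree 0): B
  process B: level=0
    B->A: in-degree(A)=2, level(A)>=1
    B->C: in-degree(C)=1, level(C)>=1
    B->D: in-degree(D)=0, level(D)=1, enqueue
  process D: level=1
    D->A: in-degree(A)=1, level(A)>=2
    D->C: in-degree(C)=0, level(C)=2, enqueue
  process C: level=2
    C->A: in-degree(A)=0, level(A)=3, enqueue
  process A: level=3
All levels: A:3, B:0, C:2, D:1
max level = 3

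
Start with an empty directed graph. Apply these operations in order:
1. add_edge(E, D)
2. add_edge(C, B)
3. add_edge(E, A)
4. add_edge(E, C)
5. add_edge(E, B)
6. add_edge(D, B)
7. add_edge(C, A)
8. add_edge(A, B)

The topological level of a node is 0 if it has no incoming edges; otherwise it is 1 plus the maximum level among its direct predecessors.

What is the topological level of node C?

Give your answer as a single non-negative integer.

Answer: 1

Derivation:
Op 1: add_edge(E, D). Edges now: 1
Op 2: add_edge(C, B). Edges now: 2
Op 3: add_edge(E, A). Edges now: 3
Op 4: add_edge(E, C). Edges now: 4
Op 5: add_edge(E, B). Edges now: 5
Op 6: add_edge(D, B). Edges now: 6
Op 7: add_edge(C, A). Edges now: 7
Op 8: add_edge(A, B). Edges now: 8
Compute levels (Kahn BFS):
  sources (in-degree 0): E
  process E: level=0
    E->A: in-degree(A)=1, level(A)>=1
    E->B: in-degree(B)=3, level(B)>=1
    E->C: in-degree(C)=0, level(C)=1, enqueue
    E->D: in-degree(D)=0, level(D)=1, enqueue
  process C: level=1
    C->A: in-degree(A)=0, level(A)=2, enqueue
    C->B: in-degree(B)=2, level(B)>=2
  process D: level=1
    D->B: in-degree(B)=1, level(B)>=2
  process A: level=2
    A->B: in-degree(B)=0, level(B)=3, enqueue
  process B: level=3
All levels: A:2, B:3, C:1, D:1, E:0
level(C) = 1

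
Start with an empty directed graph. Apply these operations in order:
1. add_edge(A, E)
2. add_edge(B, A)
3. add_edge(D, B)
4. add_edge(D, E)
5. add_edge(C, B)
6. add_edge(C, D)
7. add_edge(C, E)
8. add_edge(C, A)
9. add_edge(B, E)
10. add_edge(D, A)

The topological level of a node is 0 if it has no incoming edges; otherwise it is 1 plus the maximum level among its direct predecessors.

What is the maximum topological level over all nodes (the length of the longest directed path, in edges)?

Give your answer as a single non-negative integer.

Answer: 4

Derivation:
Op 1: add_edge(A, E). Edges now: 1
Op 2: add_edge(B, A). Edges now: 2
Op 3: add_edge(D, B). Edges now: 3
Op 4: add_edge(D, E). Edges now: 4
Op 5: add_edge(C, B). Edges now: 5
Op 6: add_edge(C, D). Edges now: 6
Op 7: add_edge(C, E). Edges now: 7
Op 8: add_edge(C, A). Edges now: 8
Op 9: add_edge(B, E). Edges now: 9
Op 10: add_edge(D, A). Edges now: 10
Compute levels (Kahn BFS):
  sources (in-degree 0): C
  process C: level=0
    C->A: in-degree(A)=2, level(A)>=1
    C->B: in-degree(B)=1, level(B)>=1
    C->D: in-degree(D)=0, level(D)=1, enqueue
    C->E: in-degree(E)=3, level(E)>=1
  process D: level=1
    D->A: in-degree(A)=1, level(A)>=2
    D->B: in-degree(B)=0, level(B)=2, enqueue
    D->E: in-degree(E)=2, level(E)>=2
  process B: level=2
    B->A: in-degree(A)=0, level(A)=3, enqueue
    B->E: in-degree(E)=1, level(E)>=3
  process A: level=3
    A->E: in-degree(E)=0, level(E)=4, enqueue
  process E: level=4
All levels: A:3, B:2, C:0, D:1, E:4
max level = 4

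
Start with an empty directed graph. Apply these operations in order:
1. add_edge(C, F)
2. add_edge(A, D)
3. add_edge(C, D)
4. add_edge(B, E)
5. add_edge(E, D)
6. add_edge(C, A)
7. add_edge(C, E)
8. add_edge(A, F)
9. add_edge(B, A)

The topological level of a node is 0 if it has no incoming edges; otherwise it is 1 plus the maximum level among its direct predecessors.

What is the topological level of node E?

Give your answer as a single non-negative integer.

Answer: 1

Derivation:
Op 1: add_edge(C, F). Edges now: 1
Op 2: add_edge(A, D). Edges now: 2
Op 3: add_edge(C, D). Edges now: 3
Op 4: add_edge(B, E). Edges now: 4
Op 5: add_edge(E, D). Edges now: 5
Op 6: add_edge(C, A). Edges now: 6
Op 7: add_edge(C, E). Edges now: 7
Op 8: add_edge(A, F). Edges now: 8
Op 9: add_edge(B, A). Edges now: 9
Compute levels (Kahn BFS):
  sources (in-degree 0): B, C
  process B: level=0
    B->A: in-degree(A)=1, level(A)>=1
    B->E: in-degree(E)=1, level(E)>=1
  process C: level=0
    C->A: in-degree(A)=0, level(A)=1, enqueue
    C->D: in-degree(D)=2, level(D)>=1
    C->E: in-degree(E)=0, level(E)=1, enqueue
    C->F: in-degree(F)=1, level(F)>=1
  process A: level=1
    A->D: in-degree(D)=1, level(D)>=2
    A->F: in-degree(F)=0, level(F)=2, enqueue
  process E: level=1
    E->D: in-degree(D)=0, level(D)=2, enqueue
  process F: level=2
  process D: level=2
All levels: A:1, B:0, C:0, D:2, E:1, F:2
level(E) = 1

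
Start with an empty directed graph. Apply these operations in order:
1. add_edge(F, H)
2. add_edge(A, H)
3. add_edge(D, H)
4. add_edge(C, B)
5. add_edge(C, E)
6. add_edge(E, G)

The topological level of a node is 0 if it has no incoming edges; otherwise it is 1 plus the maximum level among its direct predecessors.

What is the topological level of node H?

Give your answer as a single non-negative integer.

Op 1: add_edge(F, H). Edges now: 1
Op 2: add_edge(A, H). Edges now: 2
Op 3: add_edge(D, H). Edges now: 3
Op 4: add_edge(C, B). Edges now: 4
Op 5: add_edge(C, E). Edges now: 5
Op 6: add_edge(E, G). Edges now: 6
Compute levels (Kahn BFS):
  sources (in-degree 0): A, C, D, F
  process A: level=0
    A->H: in-degree(H)=2, level(H)>=1
  process C: level=0
    C->B: in-degree(B)=0, level(B)=1, enqueue
    C->E: in-degree(E)=0, level(E)=1, enqueue
  process D: level=0
    D->H: in-degree(H)=1, level(H)>=1
  process F: level=0
    F->H: in-degree(H)=0, level(H)=1, enqueue
  process B: level=1
  process E: level=1
    E->G: in-degree(G)=0, level(G)=2, enqueue
  process H: level=1
  process G: level=2
All levels: A:0, B:1, C:0, D:0, E:1, F:0, G:2, H:1
level(H) = 1

Answer: 1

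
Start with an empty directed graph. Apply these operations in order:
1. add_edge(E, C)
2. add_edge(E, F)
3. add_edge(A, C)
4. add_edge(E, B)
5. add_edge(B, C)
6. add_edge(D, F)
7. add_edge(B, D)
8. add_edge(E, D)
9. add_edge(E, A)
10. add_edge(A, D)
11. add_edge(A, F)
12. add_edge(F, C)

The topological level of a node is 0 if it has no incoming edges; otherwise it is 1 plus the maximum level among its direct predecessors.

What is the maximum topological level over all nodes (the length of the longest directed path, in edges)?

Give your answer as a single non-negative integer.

Op 1: add_edge(E, C). Edges now: 1
Op 2: add_edge(E, F). Edges now: 2
Op 3: add_edge(A, C). Edges now: 3
Op 4: add_edge(E, B). Edges now: 4
Op 5: add_edge(B, C). Edges now: 5
Op 6: add_edge(D, F). Edges now: 6
Op 7: add_edge(B, D). Edges now: 7
Op 8: add_edge(E, D). Edges now: 8
Op 9: add_edge(E, A). Edges now: 9
Op 10: add_edge(A, D). Edges now: 10
Op 11: add_edge(A, F). Edges now: 11
Op 12: add_edge(F, C). Edges now: 12
Compute levels (Kahn BFS):
  sources (in-degree 0): E
  process E: level=0
    E->A: in-degree(A)=0, level(A)=1, enqueue
    E->B: in-degree(B)=0, level(B)=1, enqueue
    E->C: in-degree(C)=3, level(C)>=1
    E->D: in-degree(D)=2, level(D)>=1
    E->F: in-degree(F)=2, level(F)>=1
  process A: level=1
    A->C: in-degree(C)=2, level(C)>=2
    A->D: in-degree(D)=1, level(D)>=2
    A->F: in-degree(F)=1, level(F)>=2
  process B: level=1
    B->C: in-degree(C)=1, level(C)>=2
    B->D: in-degree(D)=0, level(D)=2, enqueue
  process D: level=2
    D->F: in-degree(F)=0, level(F)=3, enqueue
  process F: level=3
    F->C: in-degree(C)=0, level(C)=4, enqueue
  process C: level=4
All levels: A:1, B:1, C:4, D:2, E:0, F:3
max level = 4

Answer: 4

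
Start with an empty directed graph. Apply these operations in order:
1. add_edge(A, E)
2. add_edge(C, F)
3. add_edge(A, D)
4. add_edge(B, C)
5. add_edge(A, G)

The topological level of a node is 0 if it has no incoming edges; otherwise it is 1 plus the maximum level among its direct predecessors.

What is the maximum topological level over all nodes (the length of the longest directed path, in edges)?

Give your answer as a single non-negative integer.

Op 1: add_edge(A, E). Edges now: 1
Op 2: add_edge(C, F). Edges now: 2
Op 3: add_edge(A, D). Edges now: 3
Op 4: add_edge(B, C). Edges now: 4
Op 5: add_edge(A, G). Edges now: 5
Compute levels (Kahn BFS):
  sources (in-degree 0): A, B
  process A: level=0
    A->D: in-degree(D)=0, level(D)=1, enqueue
    A->E: in-degree(E)=0, level(E)=1, enqueue
    A->G: in-degree(G)=0, level(G)=1, enqueue
  process B: level=0
    B->C: in-degree(C)=0, level(C)=1, enqueue
  process D: level=1
  process E: level=1
  process G: level=1
  process C: level=1
    C->F: in-degree(F)=0, level(F)=2, enqueue
  process F: level=2
All levels: A:0, B:0, C:1, D:1, E:1, F:2, G:1
max level = 2

Answer: 2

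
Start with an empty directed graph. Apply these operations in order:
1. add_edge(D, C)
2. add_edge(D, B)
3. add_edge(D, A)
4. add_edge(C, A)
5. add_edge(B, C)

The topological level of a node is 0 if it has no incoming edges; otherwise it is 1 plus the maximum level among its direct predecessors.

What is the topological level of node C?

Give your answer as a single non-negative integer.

Op 1: add_edge(D, C). Edges now: 1
Op 2: add_edge(D, B). Edges now: 2
Op 3: add_edge(D, A). Edges now: 3
Op 4: add_edge(C, A). Edges now: 4
Op 5: add_edge(B, C). Edges now: 5
Compute levels (Kahn BFS):
  sources (in-degree 0): D
  process D: level=0
    D->A: in-degree(A)=1, level(A)>=1
    D->B: in-degree(B)=0, level(B)=1, enqueue
    D->C: in-degree(C)=1, level(C)>=1
  process B: level=1
    B->C: in-degree(C)=0, level(C)=2, enqueue
  process C: level=2
    C->A: in-degree(A)=0, level(A)=3, enqueue
  process A: level=3
All levels: A:3, B:1, C:2, D:0
level(C) = 2

Answer: 2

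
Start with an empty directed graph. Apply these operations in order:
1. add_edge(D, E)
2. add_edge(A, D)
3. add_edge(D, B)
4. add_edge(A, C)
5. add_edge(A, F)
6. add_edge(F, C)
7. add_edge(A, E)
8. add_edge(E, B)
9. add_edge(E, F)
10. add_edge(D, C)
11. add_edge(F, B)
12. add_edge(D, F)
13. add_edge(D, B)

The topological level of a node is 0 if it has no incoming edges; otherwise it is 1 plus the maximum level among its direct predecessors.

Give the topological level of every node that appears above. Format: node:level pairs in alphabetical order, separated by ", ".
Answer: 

Op 1: add_edge(D, E). Edges now: 1
Op 2: add_edge(A, D). Edges now: 2
Op 3: add_edge(D, B). Edges now: 3
Op 4: add_edge(A, C). Edges now: 4
Op 5: add_edge(A, F). Edges now: 5
Op 6: add_edge(F, C). Edges now: 6
Op 7: add_edge(A, E). Edges now: 7
Op 8: add_edge(E, B). Edges now: 8
Op 9: add_edge(E, F). Edges now: 9
Op 10: add_edge(D, C). Edges now: 10
Op 11: add_edge(F, B). Edges now: 11
Op 12: add_edge(D, F). Edges now: 12
Op 13: add_edge(D, B) (duplicate, no change). Edges now: 12
Compute levels (Kahn BFS):
  sources (in-degree 0): A
  process A: level=0
    A->C: in-degree(C)=2, level(C)>=1
    A->D: in-degree(D)=0, level(D)=1, enqueue
    A->E: in-degree(E)=1, level(E)>=1
    A->F: in-degree(F)=2, level(F)>=1
  process D: level=1
    D->B: in-degree(B)=2, level(B)>=2
    D->C: in-degree(C)=1, level(C)>=2
    D->E: in-degree(E)=0, level(E)=2, enqueue
    D->F: in-degree(F)=1, level(F)>=2
  process E: level=2
    E->B: in-degree(B)=1, level(B)>=3
    E->F: in-degree(F)=0, level(F)=3, enqueue
  process F: level=3
    F->B: in-degree(B)=0, level(B)=4, enqueue
    F->C: in-degree(C)=0, level(C)=4, enqueue
  process B: level=4
  process C: level=4
All levels: A:0, B:4, C:4, D:1, E:2, F:3

Answer: A:0, B:4, C:4, D:1, E:2, F:3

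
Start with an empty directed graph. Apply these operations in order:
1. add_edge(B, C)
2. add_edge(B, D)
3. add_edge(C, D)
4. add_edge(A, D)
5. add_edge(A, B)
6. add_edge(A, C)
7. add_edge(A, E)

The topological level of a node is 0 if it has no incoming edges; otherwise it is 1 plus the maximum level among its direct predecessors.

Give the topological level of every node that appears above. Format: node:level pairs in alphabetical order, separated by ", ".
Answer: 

Answer: A:0, B:1, C:2, D:3, E:1

Derivation:
Op 1: add_edge(B, C). Edges now: 1
Op 2: add_edge(B, D). Edges now: 2
Op 3: add_edge(C, D). Edges now: 3
Op 4: add_edge(A, D). Edges now: 4
Op 5: add_edge(A, B). Edges now: 5
Op 6: add_edge(A, C). Edges now: 6
Op 7: add_edge(A, E). Edges now: 7
Compute levels (Kahn BFS):
  sources (in-degree 0): A
  process A: level=0
    A->B: in-degree(B)=0, level(B)=1, enqueue
    A->C: in-degree(C)=1, level(C)>=1
    A->D: in-degree(D)=2, level(D)>=1
    A->E: in-degree(E)=0, level(E)=1, enqueue
  process B: level=1
    B->C: in-degree(C)=0, level(C)=2, enqueue
    B->D: in-degree(D)=1, level(D)>=2
  process E: level=1
  process C: level=2
    C->D: in-degree(D)=0, level(D)=3, enqueue
  process D: level=3
All levels: A:0, B:1, C:2, D:3, E:1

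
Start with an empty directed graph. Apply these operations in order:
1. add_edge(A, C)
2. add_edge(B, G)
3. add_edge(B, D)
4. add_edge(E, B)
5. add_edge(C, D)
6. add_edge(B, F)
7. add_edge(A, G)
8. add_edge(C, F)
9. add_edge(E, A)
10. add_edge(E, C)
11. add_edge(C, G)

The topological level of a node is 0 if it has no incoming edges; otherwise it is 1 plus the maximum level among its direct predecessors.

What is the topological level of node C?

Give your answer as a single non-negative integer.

Op 1: add_edge(A, C). Edges now: 1
Op 2: add_edge(B, G). Edges now: 2
Op 3: add_edge(B, D). Edges now: 3
Op 4: add_edge(E, B). Edges now: 4
Op 5: add_edge(C, D). Edges now: 5
Op 6: add_edge(B, F). Edges now: 6
Op 7: add_edge(A, G). Edges now: 7
Op 8: add_edge(C, F). Edges now: 8
Op 9: add_edge(E, A). Edges now: 9
Op 10: add_edge(E, C). Edges now: 10
Op 11: add_edge(C, G). Edges now: 11
Compute levels (Kahn BFS):
  sources (in-degree 0): E
  process E: level=0
    E->A: in-degree(A)=0, level(A)=1, enqueue
    E->B: in-degree(B)=0, level(B)=1, enqueue
    E->C: in-degree(C)=1, level(C)>=1
  process A: level=1
    A->C: in-degree(C)=0, level(C)=2, enqueue
    A->G: in-degree(G)=2, level(G)>=2
  process B: level=1
    B->D: in-degree(D)=1, level(D)>=2
    B->F: in-degree(F)=1, level(F)>=2
    B->G: in-degree(G)=1, level(G)>=2
  process C: level=2
    C->D: in-degree(D)=0, level(D)=3, enqueue
    C->F: in-degree(F)=0, level(F)=3, enqueue
    C->G: in-degree(G)=0, level(G)=3, enqueue
  process D: level=3
  process F: level=3
  process G: level=3
All levels: A:1, B:1, C:2, D:3, E:0, F:3, G:3
level(C) = 2

Answer: 2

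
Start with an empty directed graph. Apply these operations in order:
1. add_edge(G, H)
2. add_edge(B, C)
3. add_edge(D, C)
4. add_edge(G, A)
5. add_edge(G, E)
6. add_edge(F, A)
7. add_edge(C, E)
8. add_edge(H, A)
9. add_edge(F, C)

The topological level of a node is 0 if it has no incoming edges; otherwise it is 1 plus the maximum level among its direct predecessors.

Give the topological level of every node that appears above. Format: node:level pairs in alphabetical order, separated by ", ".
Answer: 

Answer: A:2, B:0, C:1, D:0, E:2, F:0, G:0, H:1

Derivation:
Op 1: add_edge(G, H). Edges now: 1
Op 2: add_edge(B, C). Edges now: 2
Op 3: add_edge(D, C). Edges now: 3
Op 4: add_edge(G, A). Edges now: 4
Op 5: add_edge(G, E). Edges now: 5
Op 6: add_edge(F, A). Edges now: 6
Op 7: add_edge(C, E). Edges now: 7
Op 8: add_edge(H, A). Edges now: 8
Op 9: add_edge(F, C). Edges now: 9
Compute levels (Kahn BFS):
  sources (in-degree 0): B, D, F, G
  process B: level=0
    B->C: in-degree(C)=2, level(C)>=1
  process D: level=0
    D->C: in-degree(C)=1, level(C)>=1
  process F: level=0
    F->A: in-degree(A)=2, level(A)>=1
    F->C: in-degree(C)=0, level(C)=1, enqueue
  process G: level=0
    G->A: in-degree(A)=1, level(A)>=1
    G->E: in-degree(E)=1, level(E)>=1
    G->H: in-degree(H)=0, level(H)=1, enqueue
  process C: level=1
    C->E: in-degree(E)=0, level(E)=2, enqueue
  process H: level=1
    H->A: in-degree(A)=0, level(A)=2, enqueue
  process E: level=2
  process A: level=2
All levels: A:2, B:0, C:1, D:0, E:2, F:0, G:0, H:1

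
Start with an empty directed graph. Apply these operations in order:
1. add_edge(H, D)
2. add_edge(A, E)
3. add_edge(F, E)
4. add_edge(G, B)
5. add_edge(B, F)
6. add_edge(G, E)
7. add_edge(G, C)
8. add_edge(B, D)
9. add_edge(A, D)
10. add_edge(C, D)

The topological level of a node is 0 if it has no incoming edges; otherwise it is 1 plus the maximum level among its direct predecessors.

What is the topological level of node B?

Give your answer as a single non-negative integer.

Op 1: add_edge(H, D). Edges now: 1
Op 2: add_edge(A, E). Edges now: 2
Op 3: add_edge(F, E). Edges now: 3
Op 4: add_edge(G, B). Edges now: 4
Op 5: add_edge(B, F). Edges now: 5
Op 6: add_edge(G, E). Edges now: 6
Op 7: add_edge(G, C). Edges now: 7
Op 8: add_edge(B, D). Edges now: 8
Op 9: add_edge(A, D). Edges now: 9
Op 10: add_edge(C, D). Edges now: 10
Compute levels (Kahn BFS):
  sources (in-degree 0): A, G, H
  process A: level=0
    A->D: in-degree(D)=3, level(D)>=1
    A->E: in-degree(E)=2, level(E)>=1
  process G: level=0
    G->B: in-degree(B)=0, level(B)=1, enqueue
    G->C: in-degree(C)=0, level(C)=1, enqueue
    G->E: in-degree(E)=1, level(E)>=1
  process H: level=0
    H->D: in-degree(D)=2, level(D)>=1
  process B: level=1
    B->D: in-degree(D)=1, level(D)>=2
    B->F: in-degree(F)=0, level(F)=2, enqueue
  process C: level=1
    C->D: in-degree(D)=0, level(D)=2, enqueue
  process F: level=2
    F->E: in-degree(E)=0, level(E)=3, enqueue
  process D: level=2
  process E: level=3
All levels: A:0, B:1, C:1, D:2, E:3, F:2, G:0, H:0
level(B) = 1

Answer: 1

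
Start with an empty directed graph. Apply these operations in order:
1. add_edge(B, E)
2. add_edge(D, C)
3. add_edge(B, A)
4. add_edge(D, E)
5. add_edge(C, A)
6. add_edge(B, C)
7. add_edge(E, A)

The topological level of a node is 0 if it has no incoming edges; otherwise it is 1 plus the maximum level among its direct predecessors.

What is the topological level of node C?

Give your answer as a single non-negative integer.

Op 1: add_edge(B, E). Edges now: 1
Op 2: add_edge(D, C). Edges now: 2
Op 3: add_edge(B, A). Edges now: 3
Op 4: add_edge(D, E). Edges now: 4
Op 5: add_edge(C, A). Edges now: 5
Op 6: add_edge(B, C). Edges now: 6
Op 7: add_edge(E, A). Edges now: 7
Compute levels (Kahn BFS):
  sources (in-degree 0): B, D
  process B: level=0
    B->A: in-degree(A)=2, level(A)>=1
    B->C: in-degree(C)=1, level(C)>=1
    B->E: in-degree(E)=1, level(E)>=1
  process D: level=0
    D->C: in-degree(C)=0, level(C)=1, enqueue
    D->E: in-degree(E)=0, level(E)=1, enqueue
  process C: level=1
    C->A: in-degree(A)=1, level(A)>=2
  process E: level=1
    E->A: in-degree(A)=0, level(A)=2, enqueue
  process A: level=2
All levels: A:2, B:0, C:1, D:0, E:1
level(C) = 1

Answer: 1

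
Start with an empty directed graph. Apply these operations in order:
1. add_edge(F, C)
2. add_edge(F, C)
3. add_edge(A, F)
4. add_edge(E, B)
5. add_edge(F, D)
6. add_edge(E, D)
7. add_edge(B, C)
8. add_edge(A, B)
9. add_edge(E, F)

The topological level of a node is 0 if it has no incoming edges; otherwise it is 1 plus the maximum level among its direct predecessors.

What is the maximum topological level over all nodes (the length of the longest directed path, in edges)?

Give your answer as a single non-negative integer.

Answer: 2

Derivation:
Op 1: add_edge(F, C). Edges now: 1
Op 2: add_edge(F, C) (duplicate, no change). Edges now: 1
Op 3: add_edge(A, F). Edges now: 2
Op 4: add_edge(E, B). Edges now: 3
Op 5: add_edge(F, D). Edges now: 4
Op 6: add_edge(E, D). Edges now: 5
Op 7: add_edge(B, C). Edges now: 6
Op 8: add_edge(A, B). Edges now: 7
Op 9: add_edge(E, F). Edges now: 8
Compute levels (Kahn BFS):
  sources (in-degree 0): A, E
  process A: level=0
    A->B: in-degree(B)=1, level(B)>=1
    A->F: in-degree(F)=1, level(F)>=1
  process E: level=0
    E->B: in-degree(B)=0, level(B)=1, enqueue
    E->D: in-degree(D)=1, level(D)>=1
    E->F: in-degree(F)=0, level(F)=1, enqueue
  process B: level=1
    B->C: in-degree(C)=1, level(C)>=2
  process F: level=1
    F->C: in-degree(C)=0, level(C)=2, enqueue
    F->D: in-degree(D)=0, level(D)=2, enqueue
  process C: level=2
  process D: level=2
All levels: A:0, B:1, C:2, D:2, E:0, F:1
max level = 2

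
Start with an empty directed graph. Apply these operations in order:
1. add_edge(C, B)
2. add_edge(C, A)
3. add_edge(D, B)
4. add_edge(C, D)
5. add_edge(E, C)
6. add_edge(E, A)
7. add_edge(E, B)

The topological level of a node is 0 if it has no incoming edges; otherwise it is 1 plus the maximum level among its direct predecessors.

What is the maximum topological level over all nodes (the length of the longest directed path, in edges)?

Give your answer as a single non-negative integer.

Op 1: add_edge(C, B). Edges now: 1
Op 2: add_edge(C, A). Edges now: 2
Op 3: add_edge(D, B). Edges now: 3
Op 4: add_edge(C, D). Edges now: 4
Op 5: add_edge(E, C). Edges now: 5
Op 6: add_edge(E, A). Edges now: 6
Op 7: add_edge(E, B). Edges now: 7
Compute levels (Kahn BFS):
  sources (in-degree 0): E
  process E: level=0
    E->A: in-degree(A)=1, level(A)>=1
    E->B: in-degree(B)=2, level(B)>=1
    E->C: in-degree(C)=0, level(C)=1, enqueue
  process C: level=1
    C->A: in-degree(A)=0, level(A)=2, enqueue
    C->B: in-degree(B)=1, level(B)>=2
    C->D: in-degree(D)=0, level(D)=2, enqueue
  process A: level=2
  process D: level=2
    D->B: in-degree(B)=0, level(B)=3, enqueue
  process B: level=3
All levels: A:2, B:3, C:1, D:2, E:0
max level = 3

Answer: 3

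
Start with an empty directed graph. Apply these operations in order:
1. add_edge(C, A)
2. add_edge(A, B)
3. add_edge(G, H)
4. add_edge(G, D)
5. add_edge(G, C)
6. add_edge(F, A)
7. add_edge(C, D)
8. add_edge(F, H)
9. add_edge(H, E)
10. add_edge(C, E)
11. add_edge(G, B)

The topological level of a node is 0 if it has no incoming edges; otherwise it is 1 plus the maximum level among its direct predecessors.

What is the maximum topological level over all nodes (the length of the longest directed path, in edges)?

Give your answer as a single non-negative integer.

Answer: 3

Derivation:
Op 1: add_edge(C, A). Edges now: 1
Op 2: add_edge(A, B). Edges now: 2
Op 3: add_edge(G, H). Edges now: 3
Op 4: add_edge(G, D). Edges now: 4
Op 5: add_edge(G, C). Edges now: 5
Op 6: add_edge(F, A). Edges now: 6
Op 7: add_edge(C, D). Edges now: 7
Op 8: add_edge(F, H). Edges now: 8
Op 9: add_edge(H, E). Edges now: 9
Op 10: add_edge(C, E). Edges now: 10
Op 11: add_edge(G, B). Edges now: 11
Compute levels (Kahn BFS):
  sources (in-degree 0): F, G
  process F: level=0
    F->A: in-degree(A)=1, level(A)>=1
    F->H: in-degree(H)=1, level(H)>=1
  process G: level=0
    G->B: in-degree(B)=1, level(B)>=1
    G->C: in-degree(C)=0, level(C)=1, enqueue
    G->D: in-degree(D)=1, level(D)>=1
    G->H: in-degree(H)=0, level(H)=1, enqueue
  process C: level=1
    C->A: in-degree(A)=0, level(A)=2, enqueue
    C->D: in-degree(D)=0, level(D)=2, enqueue
    C->E: in-degree(E)=1, level(E)>=2
  process H: level=1
    H->E: in-degree(E)=0, level(E)=2, enqueue
  process A: level=2
    A->B: in-degree(B)=0, level(B)=3, enqueue
  process D: level=2
  process E: level=2
  process B: level=3
All levels: A:2, B:3, C:1, D:2, E:2, F:0, G:0, H:1
max level = 3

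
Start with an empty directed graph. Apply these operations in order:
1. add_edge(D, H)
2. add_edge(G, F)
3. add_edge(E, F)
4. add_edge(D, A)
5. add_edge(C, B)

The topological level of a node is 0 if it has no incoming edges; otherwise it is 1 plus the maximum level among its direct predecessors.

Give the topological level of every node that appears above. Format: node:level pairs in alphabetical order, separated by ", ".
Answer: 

Answer: A:1, B:1, C:0, D:0, E:0, F:1, G:0, H:1

Derivation:
Op 1: add_edge(D, H). Edges now: 1
Op 2: add_edge(G, F). Edges now: 2
Op 3: add_edge(E, F). Edges now: 3
Op 4: add_edge(D, A). Edges now: 4
Op 5: add_edge(C, B). Edges now: 5
Compute levels (Kahn BFS):
  sources (in-degree 0): C, D, E, G
  process C: level=0
    C->B: in-degree(B)=0, level(B)=1, enqueue
  process D: level=0
    D->A: in-degree(A)=0, level(A)=1, enqueue
    D->H: in-degree(H)=0, level(H)=1, enqueue
  process E: level=0
    E->F: in-degree(F)=1, level(F)>=1
  process G: level=0
    G->F: in-degree(F)=0, level(F)=1, enqueue
  process B: level=1
  process A: level=1
  process H: level=1
  process F: level=1
All levels: A:1, B:1, C:0, D:0, E:0, F:1, G:0, H:1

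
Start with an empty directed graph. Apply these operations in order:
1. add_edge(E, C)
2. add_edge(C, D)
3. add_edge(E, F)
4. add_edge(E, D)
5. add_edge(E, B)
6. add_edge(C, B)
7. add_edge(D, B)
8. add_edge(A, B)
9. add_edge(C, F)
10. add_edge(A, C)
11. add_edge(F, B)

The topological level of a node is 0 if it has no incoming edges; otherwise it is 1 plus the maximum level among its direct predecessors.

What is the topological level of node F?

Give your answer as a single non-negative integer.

Answer: 2

Derivation:
Op 1: add_edge(E, C). Edges now: 1
Op 2: add_edge(C, D). Edges now: 2
Op 3: add_edge(E, F). Edges now: 3
Op 4: add_edge(E, D). Edges now: 4
Op 5: add_edge(E, B). Edges now: 5
Op 6: add_edge(C, B). Edges now: 6
Op 7: add_edge(D, B). Edges now: 7
Op 8: add_edge(A, B). Edges now: 8
Op 9: add_edge(C, F). Edges now: 9
Op 10: add_edge(A, C). Edges now: 10
Op 11: add_edge(F, B). Edges now: 11
Compute levels (Kahn BFS):
  sources (in-degree 0): A, E
  process A: level=0
    A->B: in-degree(B)=4, level(B)>=1
    A->C: in-degree(C)=1, level(C)>=1
  process E: level=0
    E->B: in-degree(B)=3, level(B)>=1
    E->C: in-degree(C)=0, level(C)=1, enqueue
    E->D: in-degree(D)=1, level(D)>=1
    E->F: in-degree(F)=1, level(F)>=1
  process C: level=1
    C->B: in-degree(B)=2, level(B)>=2
    C->D: in-degree(D)=0, level(D)=2, enqueue
    C->F: in-degree(F)=0, level(F)=2, enqueue
  process D: level=2
    D->B: in-degree(B)=1, level(B)>=3
  process F: level=2
    F->B: in-degree(B)=0, level(B)=3, enqueue
  process B: level=3
All levels: A:0, B:3, C:1, D:2, E:0, F:2
level(F) = 2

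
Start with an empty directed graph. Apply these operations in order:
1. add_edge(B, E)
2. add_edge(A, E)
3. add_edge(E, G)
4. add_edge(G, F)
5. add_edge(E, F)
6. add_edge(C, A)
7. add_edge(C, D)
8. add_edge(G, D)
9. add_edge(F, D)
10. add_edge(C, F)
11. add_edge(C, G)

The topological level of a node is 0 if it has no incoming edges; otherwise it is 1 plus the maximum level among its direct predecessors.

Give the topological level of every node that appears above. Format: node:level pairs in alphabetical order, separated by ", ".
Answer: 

Answer: A:1, B:0, C:0, D:5, E:2, F:4, G:3

Derivation:
Op 1: add_edge(B, E). Edges now: 1
Op 2: add_edge(A, E). Edges now: 2
Op 3: add_edge(E, G). Edges now: 3
Op 4: add_edge(G, F). Edges now: 4
Op 5: add_edge(E, F). Edges now: 5
Op 6: add_edge(C, A). Edges now: 6
Op 7: add_edge(C, D). Edges now: 7
Op 8: add_edge(G, D). Edges now: 8
Op 9: add_edge(F, D). Edges now: 9
Op 10: add_edge(C, F). Edges now: 10
Op 11: add_edge(C, G). Edges now: 11
Compute levels (Kahn BFS):
  sources (in-degree 0): B, C
  process B: level=0
    B->E: in-degree(E)=1, level(E)>=1
  process C: level=0
    C->A: in-degree(A)=0, level(A)=1, enqueue
    C->D: in-degree(D)=2, level(D)>=1
    C->F: in-degree(F)=2, level(F)>=1
    C->G: in-degree(G)=1, level(G)>=1
  process A: level=1
    A->E: in-degree(E)=0, level(E)=2, enqueue
  process E: level=2
    E->F: in-degree(F)=1, level(F)>=3
    E->G: in-degree(G)=0, level(G)=3, enqueue
  process G: level=3
    G->D: in-degree(D)=1, level(D)>=4
    G->F: in-degree(F)=0, level(F)=4, enqueue
  process F: level=4
    F->D: in-degree(D)=0, level(D)=5, enqueue
  process D: level=5
All levels: A:1, B:0, C:0, D:5, E:2, F:4, G:3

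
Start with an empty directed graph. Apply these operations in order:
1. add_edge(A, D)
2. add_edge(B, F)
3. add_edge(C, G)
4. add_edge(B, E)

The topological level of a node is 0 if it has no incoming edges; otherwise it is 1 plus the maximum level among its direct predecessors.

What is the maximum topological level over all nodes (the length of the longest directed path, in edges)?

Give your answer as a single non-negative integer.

Op 1: add_edge(A, D). Edges now: 1
Op 2: add_edge(B, F). Edges now: 2
Op 3: add_edge(C, G). Edges now: 3
Op 4: add_edge(B, E). Edges now: 4
Compute levels (Kahn BFS):
  sources (in-degree 0): A, B, C
  process A: level=0
    A->D: in-degree(D)=0, level(D)=1, enqueue
  process B: level=0
    B->E: in-degree(E)=0, level(E)=1, enqueue
    B->F: in-degree(F)=0, level(F)=1, enqueue
  process C: level=0
    C->G: in-degree(G)=0, level(G)=1, enqueue
  process D: level=1
  process E: level=1
  process F: level=1
  process G: level=1
All levels: A:0, B:0, C:0, D:1, E:1, F:1, G:1
max level = 1

Answer: 1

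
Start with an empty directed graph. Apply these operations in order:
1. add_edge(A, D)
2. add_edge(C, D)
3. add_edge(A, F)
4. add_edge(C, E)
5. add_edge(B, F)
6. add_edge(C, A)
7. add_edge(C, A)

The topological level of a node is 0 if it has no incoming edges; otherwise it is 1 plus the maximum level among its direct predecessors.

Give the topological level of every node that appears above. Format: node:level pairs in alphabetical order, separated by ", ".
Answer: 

Answer: A:1, B:0, C:0, D:2, E:1, F:2

Derivation:
Op 1: add_edge(A, D). Edges now: 1
Op 2: add_edge(C, D). Edges now: 2
Op 3: add_edge(A, F). Edges now: 3
Op 4: add_edge(C, E). Edges now: 4
Op 5: add_edge(B, F). Edges now: 5
Op 6: add_edge(C, A). Edges now: 6
Op 7: add_edge(C, A) (duplicate, no change). Edges now: 6
Compute levels (Kahn BFS):
  sources (in-degree 0): B, C
  process B: level=0
    B->F: in-degree(F)=1, level(F)>=1
  process C: level=0
    C->A: in-degree(A)=0, level(A)=1, enqueue
    C->D: in-degree(D)=1, level(D)>=1
    C->E: in-degree(E)=0, level(E)=1, enqueue
  process A: level=1
    A->D: in-degree(D)=0, level(D)=2, enqueue
    A->F: in-degree(F)=0, level(F)=2, enqueue
  process E: level=1
  process D: level=2
  process F: level=2
All levels: A:1, B:0, C:0, D:2, E:1, F:2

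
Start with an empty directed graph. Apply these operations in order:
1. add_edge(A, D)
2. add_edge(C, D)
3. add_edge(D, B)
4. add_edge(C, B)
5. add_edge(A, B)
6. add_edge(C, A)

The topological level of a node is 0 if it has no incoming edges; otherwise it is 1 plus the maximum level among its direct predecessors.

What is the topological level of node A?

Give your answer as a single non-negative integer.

Op 1: add_edge(A, D). Edges now: 1
Op 2: add_edge(C, D). Edges now: 2
Op 3: add_edge(D, B). Edges now: 3
Op 4: add_edge(C, B). Edges now: 4
Op 5: add_edge(A, B). Edges now: 5
Op 6: add_edge(C, A). Edges now: 6
Compute levels (Kahn BFS):
  sources (in-degree 0): C
  process C: level=0
    C->A: in-degree(A)=0, level(A)=1, enqueue
    C->B: in-degree(B)=2, level(B)>=1
    C->D: in-degree(D)=1, level(D)>=1
  process A: level=1
    A->B: in-degree(B)=1, level(B)>=2
    A->D: in-degree(D)=0, level(D)=2, enqueue
  process D: level=2
    D->B: in-degree(B)=0, level(B)=3, enqueue
  process B: level=3
All levels: A:1, B:3, C:0, D:2
level(A) = 1

Answer: 1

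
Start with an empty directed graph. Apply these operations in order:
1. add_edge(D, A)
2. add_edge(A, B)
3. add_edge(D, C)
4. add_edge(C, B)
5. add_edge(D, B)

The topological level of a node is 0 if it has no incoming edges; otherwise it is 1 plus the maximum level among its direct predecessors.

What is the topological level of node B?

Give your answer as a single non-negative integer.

Op 1: add_edge(D, A). Edges now: 1
Op 2: add_edge(A, B). Edges now: 2
Op 3: add_edge(D, C). Edges now: 3
Op 4: add_edge(C, B). Edges now: 4
Op 5: add_edge(D, B). Edges now: 5
Compute levels (Kahn BFS):
  sources (in-degree 0): D
  process D: level=0
    D->A: in-degree(A)=0, level(A)=1, enqueue
    D->B: in-degree(B)=2, level(B)>=1
    D->C: in-degree(C)=0, level(C)=1, enqueue
  process A: level=1
    A->B: in-degree(B)=1, level(B)>=2
  process C: level=1
    C->B: in-degree(B)=0, level(B)=2, enqueue
  process B: level=2
All levels: A:1, B:2, C:1, D:0
level(B) = 2

Answer: 2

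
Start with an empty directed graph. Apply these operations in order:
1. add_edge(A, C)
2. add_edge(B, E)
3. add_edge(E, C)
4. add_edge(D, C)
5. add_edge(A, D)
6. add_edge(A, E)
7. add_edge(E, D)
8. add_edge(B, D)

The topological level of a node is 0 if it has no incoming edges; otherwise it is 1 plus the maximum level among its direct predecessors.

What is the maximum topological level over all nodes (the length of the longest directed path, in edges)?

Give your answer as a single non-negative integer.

Answer: 3

Derivation:
Op 1: add_edge(A, C). Edges now: 1
Op 2: add_edge(B, E). Edges now: 2
Op 3: add_edge(E, C). Edges now: 3
Op 4: add_edge(D, C). Edges now: 4
Op 5: add_edge(A, D). Edges now: 5
Op 6: add_edge(A, E). Edges now: 6
Op 7: add_edge(E, D). Edges now: 7
Op 8: add_edge(B, D). Edges now: 8
Compute levels (Kahn BFS):
  sources (in-degree 0): A, B
  process A: level=0
    A->C: in-degree(C)=2, level(C)>=1
    A->D: in-degree(D)=2, level(D)>=1
    A->E: in-degree(E)=1, level(E)>=1
  process B: level=0
    B->D: in-degree(D)=1, level(D)>=1
    B->E: in-degree(E)=0, level(E)=1, enqueue
  process E: level=1
    E->C: in-degree(C)=1, level(C)>=2
    E->D: in-degree(D)=0, level(D)=2, enqueue
  process D: level=2
    D->C: in-degree(C)=0, level(C)=3, enqueue
  process C: level=3
All levels: A:0, B:0, C:3, D:2, E:1
max level = 3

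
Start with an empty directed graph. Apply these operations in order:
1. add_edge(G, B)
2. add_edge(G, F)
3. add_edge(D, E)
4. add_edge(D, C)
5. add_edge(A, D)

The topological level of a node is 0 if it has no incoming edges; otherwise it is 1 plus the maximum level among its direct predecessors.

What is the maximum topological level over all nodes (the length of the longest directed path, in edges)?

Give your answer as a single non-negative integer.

Answer: 2

Derivation:
Op 1: add_edge(G, B). Edges now: 1
Op 2: add_edge(G, F). Edges now: 2
Op 3: add_edge(D, E). Edges now: 3
Op 4: add_edge(D, C). Edges now: 4
Op 5: add_edge(A, D). Edges now: 5
Compute levels (Kahn BFS):
  sources (in-degree 0): A, G
  process A: level=0
    A->D: in-degree(D)=0, level(D)=1, enqueue
  process G: level=0
    G->B: in-degree(B)=0, level(B)=1, enqueue
    G->F: in-degree(F)=0, level(F)=1, enqueue
  process D: level=1
    D->C: in-degree(C)=0, level(C)=2, enqueue
    D->E: in-degree(E)=0, level(E)=2, enqueue
  process B: level=1
  process F: level=1
  process C: level=2
  process E: level=2
All levels: A:0, B:1, C:2, D:1, E:2, F:1, G:0
max level = 2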